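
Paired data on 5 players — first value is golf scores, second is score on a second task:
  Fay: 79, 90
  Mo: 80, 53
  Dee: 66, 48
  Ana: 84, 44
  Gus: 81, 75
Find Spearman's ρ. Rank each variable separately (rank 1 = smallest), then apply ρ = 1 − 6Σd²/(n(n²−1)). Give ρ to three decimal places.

Ranks of variable 1: 2, 3, 1, 5, 4
Ranks of variable 2: 5, 3, 2, 1, 4
d = r₁ − r₂: -3, 0, -1, 4, 0
d²: 9, 0, 1, 16, 0; Σd² = 26
ρ = 1 − 6·26/(5·24) = 1 − 156/120 = -0.300

-0.300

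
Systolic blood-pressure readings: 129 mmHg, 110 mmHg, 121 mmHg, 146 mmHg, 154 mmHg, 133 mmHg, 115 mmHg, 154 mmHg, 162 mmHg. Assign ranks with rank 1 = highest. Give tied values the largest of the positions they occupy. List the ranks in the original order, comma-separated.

6, 9, 7, 4, 3, 5, 8, 3, 1

Sorted (descending): 162, 154, 154, 146, 133, 129, 121, 115, 110
The 2 values of 154 occupy positions 2–3 → each gets rank 3.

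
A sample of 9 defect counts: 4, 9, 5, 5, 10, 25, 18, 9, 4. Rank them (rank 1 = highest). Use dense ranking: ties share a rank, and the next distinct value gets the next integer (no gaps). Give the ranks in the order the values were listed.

6, 4, 5, 5, 3, 1, 2, 4, 6

Sorted (descending): 25, 18, 10, 9, 9, 5, 5, 4, 4
The 2 values of 9 share dense rank 4.
The 2 values of 5 share dense rank 5.
The 2 values of 4 share dense rank 6.
Remaining distinct values take the next consecutive integers.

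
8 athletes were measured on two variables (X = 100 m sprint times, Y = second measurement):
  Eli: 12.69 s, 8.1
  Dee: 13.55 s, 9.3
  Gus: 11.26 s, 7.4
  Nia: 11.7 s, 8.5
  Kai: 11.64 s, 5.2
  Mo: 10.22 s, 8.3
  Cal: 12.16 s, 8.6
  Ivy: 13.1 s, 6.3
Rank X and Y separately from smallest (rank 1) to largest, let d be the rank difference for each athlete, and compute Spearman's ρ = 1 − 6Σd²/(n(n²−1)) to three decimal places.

0.310

Ranks of variable 1: 6, 8, 2, 4, 3, 1, 5, 7
Ranks of variable 2: 4, 8, 3, 6, 1, 5, 7, 2
d = r₁ − r₂: 2, 0, -1, -2, 2, -4, -2, 5
d²: 4, 0, 1, 4, 4, 16, 4, 25; Σd² = 58
ρ = 1 − 6·58/(8·63) = 1 − 348/504 = 0.310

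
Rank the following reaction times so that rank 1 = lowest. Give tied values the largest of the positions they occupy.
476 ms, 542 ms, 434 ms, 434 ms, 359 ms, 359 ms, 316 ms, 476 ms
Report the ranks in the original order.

Sorted (ascending): 316, 359, 359, 434, 434, 476, 476, 542
The 2 values of 359 occupy positions 2–3 → each gets rank 3.
The 2 values of 434 occupy positions 4–5 → each gets rank 5.
The 2 values of 476 occupy positions 6–7 → each gets rank 7.

7, 8, 5, 5, 3, 3, 1, 7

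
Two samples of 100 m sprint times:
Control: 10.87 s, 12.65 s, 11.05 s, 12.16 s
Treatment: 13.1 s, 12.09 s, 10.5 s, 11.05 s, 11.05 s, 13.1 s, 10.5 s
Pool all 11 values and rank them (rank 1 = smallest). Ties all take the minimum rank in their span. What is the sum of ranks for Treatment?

Sorted (ascending): 10.5, 10.5, 10.87, 11.05, 11.05, 11.05, 12.09, 12.16, 12.65, 13.1, 13.1
The 2 values of 10.5 occupy positions 1–2 → each gets rank 1.
The 3 values of 11.05 occupy positions 4–6 → each gets rank 4.
The 2 values of 13.1 occupy positions 10–11 → each gets rank 10.
Treatment values → pooled ranks: 13.1→10, 12.09→7, 10.5→1, 11.05→4, 11.05→4, 13.1→10, 10.5→1
Rank sum = 10 + 7 + 1 + 4 + 4 + 10 + 1 = 37

37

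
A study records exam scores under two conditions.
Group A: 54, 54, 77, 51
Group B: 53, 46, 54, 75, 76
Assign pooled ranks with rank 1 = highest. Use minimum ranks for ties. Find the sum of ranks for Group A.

17

Sorted (descending): 77, 76, 75, 54, 54, 54, 53, 51, 46
The 3 values of 54 occupy positions 4–6 → each gets rank 4.
Group A values → pooled ranks: 54→4, 54→4, 77→1, 51→8
Rank sum = 4 + 4 + 1 + 8 = 17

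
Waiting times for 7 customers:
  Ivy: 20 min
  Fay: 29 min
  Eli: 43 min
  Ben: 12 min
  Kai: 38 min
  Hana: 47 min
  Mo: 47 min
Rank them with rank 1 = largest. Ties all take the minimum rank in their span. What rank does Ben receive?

Sorted (descending): 47, 47, 43, 38, 29, 20, 12
The 2 values of 47 occupy positions 1–2 → each gets rank 1.
Ben has value 12 min → rank 7.

7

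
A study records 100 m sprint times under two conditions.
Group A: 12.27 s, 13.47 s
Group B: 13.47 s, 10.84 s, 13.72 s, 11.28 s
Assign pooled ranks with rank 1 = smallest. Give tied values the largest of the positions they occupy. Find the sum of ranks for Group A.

8

Sorted (ascending): 10.84, 11.28, 12.27, 13.47, 13.47, 13.72
The 2 values of 13.47 occupy positions 4–5 → each gets rank 5.
Group A values → pooled ranks: 12.27→3, 13.47→5
Rank sum = 3 + 5 = 8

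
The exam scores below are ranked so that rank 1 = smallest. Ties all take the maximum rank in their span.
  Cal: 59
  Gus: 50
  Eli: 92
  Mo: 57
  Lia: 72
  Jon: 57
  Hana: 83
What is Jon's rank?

Sorted (ascending): 50, 57, 57, 59, 72, 83, 92
The 2 values of 57 occupy positions 2–3 → each gets rank 3.
Jon has value 57 → rank 3.

3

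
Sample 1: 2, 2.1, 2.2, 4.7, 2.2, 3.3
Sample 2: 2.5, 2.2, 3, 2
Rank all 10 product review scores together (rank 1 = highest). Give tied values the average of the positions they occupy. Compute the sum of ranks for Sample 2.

22.5

Sorted (descending): 4.7, 3.3, 3, 2.5, 2.2, 2.2, 2.2, 2.1, 2, 2
The 3 values of 2.2 occupy positions 5–7 → average rank 6.
The 2 values of 2 occupy positions 9–10 → average rank (9+10)/2 = 9.5.
Sample 2 values → pooled ranks: 2.5→4, 2.2→6, 3→3, 2→9.5
Rank sum = 4 + 6 + 3 + 9.5 = 22.5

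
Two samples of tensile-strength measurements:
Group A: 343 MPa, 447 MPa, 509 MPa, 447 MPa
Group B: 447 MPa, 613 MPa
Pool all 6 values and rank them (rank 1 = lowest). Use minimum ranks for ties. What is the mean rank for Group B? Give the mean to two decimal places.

4.00

Sorted (ascending): 343, 447, 447, 447, 509, 613
The 3 values of 447 occupy positions 2–4 → each gets rank 2.
Group B values → pooled ranks: 447→2, 613→6
Mean rank = (2 + 6) / 2 = 4.00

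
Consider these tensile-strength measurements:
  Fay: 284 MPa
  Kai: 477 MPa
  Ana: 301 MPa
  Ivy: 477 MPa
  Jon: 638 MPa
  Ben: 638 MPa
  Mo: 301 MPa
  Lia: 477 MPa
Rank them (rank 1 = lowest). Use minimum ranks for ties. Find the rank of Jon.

7

Sorted (ascending): 284, 301, 301, 477, 477, 477, 638, 638
The 2 values of 301 occupy positions 2–3 → each gets rank 2.
The 3 values of 477 occupy positions 4–6 → each gets rank 4.
The 2 values of 638 occupy positions 7–8 → each gets rank 7.
Jon has value 638 MPa → rank 7.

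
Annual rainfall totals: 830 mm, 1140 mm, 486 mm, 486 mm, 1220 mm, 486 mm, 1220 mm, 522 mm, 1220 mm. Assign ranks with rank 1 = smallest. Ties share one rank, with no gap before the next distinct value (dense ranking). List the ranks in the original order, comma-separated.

Sorted (ascending): 486, 486, 486, 522, 830, 1140, 1220, 1220, 1220
The 3 values of 486 share dense rank 1.
The 3 values of 1220 share dense rank 5.
Remaining distinct values take the next consecutive integers.

3, 4, 1, 1, 5, 1, 5, 2, 5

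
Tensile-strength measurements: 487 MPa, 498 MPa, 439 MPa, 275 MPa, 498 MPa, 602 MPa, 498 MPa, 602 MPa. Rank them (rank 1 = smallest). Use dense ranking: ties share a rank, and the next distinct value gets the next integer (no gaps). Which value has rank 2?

Sorted (ascending): 275, 439, 487, 498, 498, 498, 602, 602
The 3 values of 498 share dense rank 4.
The 2 values of 602 share dense rank 5.
Remaining distinct values take the next consecutive integers.
Rank 2 → value 439.

439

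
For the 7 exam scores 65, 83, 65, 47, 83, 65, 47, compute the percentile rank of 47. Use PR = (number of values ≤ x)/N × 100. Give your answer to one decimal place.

28.6

N = 7.
Strictly below 47: 0. Equal to 47: 2.
PR = 2/7 × 100 = 28.6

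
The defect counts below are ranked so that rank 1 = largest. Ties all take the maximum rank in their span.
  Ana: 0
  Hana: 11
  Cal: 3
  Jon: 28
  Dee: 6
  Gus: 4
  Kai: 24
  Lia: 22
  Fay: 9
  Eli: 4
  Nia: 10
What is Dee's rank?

Sorted (descending): 28, 24, 22, 11, 10, 9, 6, 4, 4, 3, 0
The 2 values of 4 occupy positions 8–9 → each gets rank 9.
Dee has value 6 → rank 7.

7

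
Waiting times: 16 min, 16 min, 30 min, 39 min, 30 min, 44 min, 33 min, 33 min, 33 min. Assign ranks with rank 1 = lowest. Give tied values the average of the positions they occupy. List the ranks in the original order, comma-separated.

Sorted (ascending): 16, 16, 30, 30, 33, 33, 33, 39, 44
The 2 values of 16 occupy positions 1–2 → average rank (1+2)/2 = 1.5.
The 2 values of 30 occupy positions 3–4 → average rank (3+4)/2 = 3.5.
The 3 values of 33 occupy positions 5–7 → average rank 6.

1.5, 1.5, 3.5, 8, 3.5, 9, 6, 6, 6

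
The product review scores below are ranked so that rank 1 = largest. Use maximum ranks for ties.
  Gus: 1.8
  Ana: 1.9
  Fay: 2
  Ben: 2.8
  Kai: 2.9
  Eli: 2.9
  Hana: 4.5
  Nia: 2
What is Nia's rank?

Sorted (descending): 4.5, 2.9, 2.9, 2.8, 2, 2, 1.9, 1.8
The 2 values of 2.9 occupy positions 2–3 → each gets rank 3.
The 2 values of 2 occupy positions 5–6 → each gets rank 6.
Nia has value 2 → rank 6.

6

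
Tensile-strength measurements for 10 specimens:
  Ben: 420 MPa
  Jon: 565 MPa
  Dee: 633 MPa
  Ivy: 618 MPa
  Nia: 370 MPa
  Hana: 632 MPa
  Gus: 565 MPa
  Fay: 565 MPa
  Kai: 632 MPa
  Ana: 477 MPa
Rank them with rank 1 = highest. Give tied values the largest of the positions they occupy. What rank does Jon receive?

Sorted (descending): 633, 632, 632, 618, 565, 565, 565, 477, 420, 370
The 2 values of 632 occupy positions 2–3 → each gets rank 3.
The 3 values of 565 occupy positions 5–7 → each gets rank 7.
Jon has value 565 MPa → rank 7.

7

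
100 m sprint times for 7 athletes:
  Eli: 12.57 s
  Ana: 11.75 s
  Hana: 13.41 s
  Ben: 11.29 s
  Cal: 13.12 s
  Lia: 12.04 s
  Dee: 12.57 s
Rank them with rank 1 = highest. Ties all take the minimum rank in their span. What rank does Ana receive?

6

Sorted (descending): 13.41, 13.12, 12.57, 12.57, 12.04, 11.75, 11.29
The 2 values of 12.57 occupy positions 3–4 → each gets rank 3.
Ana has value 11.75 s → rank 6.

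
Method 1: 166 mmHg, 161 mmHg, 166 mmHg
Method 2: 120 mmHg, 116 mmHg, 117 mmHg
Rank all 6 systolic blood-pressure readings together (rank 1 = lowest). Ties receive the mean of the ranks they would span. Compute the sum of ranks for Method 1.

15

Sorted (ascending): 116, 117, 120, 161, 166, 166
The 2 values of 166 occupy positions 5–6 → average rank (5+6)/2 = 5.5.
Method 1 values → pooled ranks: 166→5.5, 161→4, 166→5.5
Rank sum = 5.5 + 4 + 5.5 = 15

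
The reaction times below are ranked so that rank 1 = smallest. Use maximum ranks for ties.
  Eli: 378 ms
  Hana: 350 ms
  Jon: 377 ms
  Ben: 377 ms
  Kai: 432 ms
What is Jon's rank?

3

Sorted (ascending): 350, 377, 377, 378, 432
The 2 values of 377 occupy positions 2–3 → each gets rank 3.
Jon has value 377 ms → rank 3.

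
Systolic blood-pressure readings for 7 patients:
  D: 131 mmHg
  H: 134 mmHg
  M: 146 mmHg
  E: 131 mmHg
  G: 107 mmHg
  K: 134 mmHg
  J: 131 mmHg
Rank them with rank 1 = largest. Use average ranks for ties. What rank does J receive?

Sorted (descending): 146, 134, 134, 131, 131, 131, 107
The 2 values of 134 occupy positions 2–3 → average rank (2+3)/2 = 2.5.
The 3 values of 131 occupy positions 4–6 → average rank 5.
J has value 131 mmHg → rank 5.

5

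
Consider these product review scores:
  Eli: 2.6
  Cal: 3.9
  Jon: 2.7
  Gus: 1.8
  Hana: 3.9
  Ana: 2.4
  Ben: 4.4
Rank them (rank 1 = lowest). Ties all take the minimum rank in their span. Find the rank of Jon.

Sorted (ascending): 1.8, 2.4, 2.6, 2.7, 3.9, 3.9, 4.4
The 2 values of 3.9 occupy positions 5–6 → each gets rank 5.
Jon has value 2.7 → rank 4.

4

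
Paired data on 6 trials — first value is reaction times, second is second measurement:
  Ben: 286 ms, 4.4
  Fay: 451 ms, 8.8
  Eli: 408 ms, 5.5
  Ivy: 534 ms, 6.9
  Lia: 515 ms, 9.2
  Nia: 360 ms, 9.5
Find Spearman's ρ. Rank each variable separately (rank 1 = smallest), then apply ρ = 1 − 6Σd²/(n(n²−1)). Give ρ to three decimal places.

0.257

Ranks of variable 1: 1, 4, 3, 6, 5, 2
Ranks of variable 2: 1, 4, 2, 3, 5, 6
d = r₁ − r₂: 0, 0, 1, 3, 0, -4
d²: 0, 0, 1, 9, 0, 16; Σd² = 26
ρ = 1 − 6·26/(6·35) = 1 − 156/210 = 0.257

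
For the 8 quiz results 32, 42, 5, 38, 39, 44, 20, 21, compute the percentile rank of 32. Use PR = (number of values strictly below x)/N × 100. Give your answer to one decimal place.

N = 8.
Strictly below 32: 3. Equal to 32: 1.
PR = 3/8 × 100 = 37.5

37.5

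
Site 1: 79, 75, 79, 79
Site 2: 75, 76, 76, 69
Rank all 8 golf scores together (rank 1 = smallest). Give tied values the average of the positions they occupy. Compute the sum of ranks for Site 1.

23.5

Sorted (ascending): 69, 75, 75, 76, 76, 79, 79, 79
The 2 values of 75 occupy positions 2–3 → average rank (2+3)/2 = 2.5.
The 2 values of 76 occupy positions 4–5 → average rank (4+5)/2 = 4.5.
The 3 values of 79 occupy positions 6–8 → average rank 7.
Site 1 values → pooled ranks: 79→7, 75→2.5, 79→7, 79→7
Rank sum = 7 + 2.5 + 7 + 7 = 23.5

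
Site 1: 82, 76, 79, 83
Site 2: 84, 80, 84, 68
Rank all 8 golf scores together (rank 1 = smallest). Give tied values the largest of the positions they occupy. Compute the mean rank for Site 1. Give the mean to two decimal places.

4.00

Sorted (ascending): 68, 76, 79, 80, 82, 83, 84, 84
The 2 values of 84 occupy positions 7–8 → each gets rank 8.
Site 1 values → pooled ranks: 82→5, 76→2, 79→3, 83→6
Mean rank = (5 + 2 + 3 + 6) / 4 = 4.00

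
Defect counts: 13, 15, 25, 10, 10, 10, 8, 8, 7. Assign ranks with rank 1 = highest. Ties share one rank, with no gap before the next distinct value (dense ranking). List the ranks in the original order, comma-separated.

3, 2, 1, 4, 4, 4, 5, 5, 6

Sorted (descending): 25, 15, 13, 10, 10, 10, 8, 8, 7
The 3 values of 10 share dense rank 4.
The 2 values of 8 share dense rank 5.
Remaining distinct values take the next consecutive integers.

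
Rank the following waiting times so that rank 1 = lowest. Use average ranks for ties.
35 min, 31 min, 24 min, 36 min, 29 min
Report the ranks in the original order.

Sorted (ascending): 24, 29, 31, 35, 36
No ties — each value takes its position as its rank.

4, 3, 1, 5, 2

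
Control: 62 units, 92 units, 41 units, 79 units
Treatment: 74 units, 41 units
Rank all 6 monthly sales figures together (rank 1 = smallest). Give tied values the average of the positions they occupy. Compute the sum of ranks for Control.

Sorted (ascending): 41, 41, 62, 74, 79, 92
The 2 values of 41 occupy positions 1–2 → average rank (1+2)/2 = 1.5.
Control values → pooled ranks: 62→3, 92→6, 41→1.5, 79→5
Rank sum = 3 + 6 + 1.5 + 5 = 15.5

15.5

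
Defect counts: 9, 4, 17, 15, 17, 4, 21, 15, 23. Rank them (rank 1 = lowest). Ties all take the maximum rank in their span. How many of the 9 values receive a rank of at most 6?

Sorted (ascending): 4, 4, 9, 15, 15, 17, 17, 21, 23
The 2 values of 4 occupy positions 1–2 → each gets rank 2.
The 2 values of 15 occupy positions 4–5 → each gets rank 5.
The 2 values of 17 occupy positions 6–7 → each gets rank 7.
Ranks ≤ 6: {2, 2, 3, 5, 5} → 5 values.

5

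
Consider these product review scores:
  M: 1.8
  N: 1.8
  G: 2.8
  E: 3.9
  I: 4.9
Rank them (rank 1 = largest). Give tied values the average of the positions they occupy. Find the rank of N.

4.5

Sorted (descending): 4.9, 3.9, 2.8, 1.8, 1.8
The 2 values of 1.8 occupy positions 4–5 → average rank (4+5)/2 = 4.5.
N has value 1.8 → rank 4.5.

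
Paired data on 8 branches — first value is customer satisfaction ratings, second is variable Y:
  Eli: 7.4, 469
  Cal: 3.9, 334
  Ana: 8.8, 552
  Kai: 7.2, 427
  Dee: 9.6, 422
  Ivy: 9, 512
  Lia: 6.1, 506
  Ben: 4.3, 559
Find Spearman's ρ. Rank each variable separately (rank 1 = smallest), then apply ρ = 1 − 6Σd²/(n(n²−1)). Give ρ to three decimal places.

0.048

Ranks of variable 1: 5, 1, 6, 4, 8, 7, 3, 2
Ranks of variable 2: 4, 1, 7, 3, 2, 6, 5, 8
d = r₁ − r₂: 1, 0, -1, 1, 6, 1, -2, -6
d²: 1, 0, 1, 1, 36, 1, 4, 36; Σd² = 80
ρ = 1 − 6·80/(8·63) = 1 − 480/504 = 0.048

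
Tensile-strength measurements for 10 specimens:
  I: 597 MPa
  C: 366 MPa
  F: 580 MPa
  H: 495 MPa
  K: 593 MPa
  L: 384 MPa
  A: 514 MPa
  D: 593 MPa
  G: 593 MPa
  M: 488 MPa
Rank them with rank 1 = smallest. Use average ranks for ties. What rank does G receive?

Sorted (ascending): 366, 384, 488, 495, 514, 580, 593, 593, 593, 597
The 3 values of 593 occupy positions 7–9 → average rank 8.
G has value 593 MPa → rank 8.

8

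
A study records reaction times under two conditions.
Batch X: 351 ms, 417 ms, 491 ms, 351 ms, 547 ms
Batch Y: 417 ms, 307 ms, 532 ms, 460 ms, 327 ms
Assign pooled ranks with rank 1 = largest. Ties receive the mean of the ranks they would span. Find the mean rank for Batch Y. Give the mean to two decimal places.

6.10

Sorted (descending): 547, 532, 491, 460, 417, 417, 351, 351, 327, 307
The 2 values of 417 occupy positions 5–6 → average rank (5+6)/2 = 5.5.
The 2 values of 351 occupy positions 7–8 → average rank (7+8)/2 = 7.5.
Batch Y values → pooled ranks: 417→5.5, 307→10, 532→2, 460→4, 327→9
Mean rank = (5.5 + 10 + 2 + 4 + 9) / 5 = 6.10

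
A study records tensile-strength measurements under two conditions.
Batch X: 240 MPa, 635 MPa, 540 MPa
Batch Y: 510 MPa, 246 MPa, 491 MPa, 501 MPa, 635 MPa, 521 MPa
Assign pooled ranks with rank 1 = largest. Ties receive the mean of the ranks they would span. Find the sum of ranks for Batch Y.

31.5

Sorted (descending): 635, 635, 540, 521, 510, 501, 491, 246, 240
The 2 values of 635 occupy positions 1–2 → average rank (1+2)/2 = 1.5.
Batch Y values → pooled ranks: 510→5, 246→8, 491→7, 501→6, 635→1.5, 521→4
Rank sum = 5 + 8 + 7 + 6 + 1.5 + 4 = 31.5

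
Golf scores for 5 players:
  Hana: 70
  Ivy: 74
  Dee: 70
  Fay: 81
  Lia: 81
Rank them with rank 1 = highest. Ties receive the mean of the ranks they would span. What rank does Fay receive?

1.5

Sorted (descending): 81, 81, 74, 70, 70
The 2 values of 81 occupy positions 1–2 → average rank (1+2)/2 = 1.5.
The 2 values of 70 occupy positions 4–5 → average rank (4+5)/2 = 4.5.
Fay has value 81 → rank 1.5.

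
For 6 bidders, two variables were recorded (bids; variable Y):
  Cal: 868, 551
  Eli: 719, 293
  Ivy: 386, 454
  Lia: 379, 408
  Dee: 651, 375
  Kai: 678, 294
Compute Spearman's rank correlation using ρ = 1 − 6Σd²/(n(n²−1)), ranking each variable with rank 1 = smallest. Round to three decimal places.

Ranks of variable 1: 6, 5, 2, 1, 3, 4
Ranks of variable 2: 6, 1, 5, 4, 3, 2
d = r₁ − r₂: 0, 4, -3, -3, 0, 2
d²: 0, 16, 9, 9, 0, 4; Σd² = 38
ρ = 1 − 6·38/(6·35) = 1 − 228/210 = -0.086

-0.086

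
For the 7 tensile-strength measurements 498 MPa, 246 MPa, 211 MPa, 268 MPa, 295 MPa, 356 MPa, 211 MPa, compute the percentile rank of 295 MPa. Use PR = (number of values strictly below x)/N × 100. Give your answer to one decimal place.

N = 7.
Strictly below 295: 4. Equal to 295: 1.
PR = 4/7 × 100 = 57.1

57.1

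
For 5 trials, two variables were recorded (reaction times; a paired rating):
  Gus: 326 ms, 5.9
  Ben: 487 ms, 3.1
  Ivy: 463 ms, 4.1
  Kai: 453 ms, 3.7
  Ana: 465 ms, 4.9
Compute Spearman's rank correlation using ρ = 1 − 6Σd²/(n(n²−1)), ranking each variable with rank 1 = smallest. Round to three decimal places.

-0.600

Ranks of variable 1: 1, 5, 3, 2, 4
Ranks of variable 2: 5, 1, 3, 2, 4
d = r₁ − r₂: -4, 4, 0, 0, 0
d²: 16, 16, 0, 0, 0; Σd² = 32
ρ = 1 − 6·32/(5·24) = 1 − 192/120 = -0.600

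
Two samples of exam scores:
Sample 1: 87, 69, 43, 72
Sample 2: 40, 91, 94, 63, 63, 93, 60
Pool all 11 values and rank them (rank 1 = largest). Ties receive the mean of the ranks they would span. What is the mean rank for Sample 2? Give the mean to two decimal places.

Sorted (descending): 94, 93, 91, 87, 72, 69, 63, 63, 60, 43, 40
The 2 values of 63 occupy positions 7–8 → average rank (7+8)/2 = 7.5.
Sample 2 values → pooled ranks: 40→11, 91→3, 94→1, 63→7.5, 63→7.5, 93→2, 60→9
Mean rank = (11 + 3 + 1 + 7.5 + 7.5 + 2 + 9) / 7 = 5.86

5.86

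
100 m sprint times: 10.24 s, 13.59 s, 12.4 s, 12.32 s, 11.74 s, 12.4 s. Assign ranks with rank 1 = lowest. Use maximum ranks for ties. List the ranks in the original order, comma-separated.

Sorted (ascending): 10.24, 11.74, 12.32, 12.4, 12.4, 13.59
The 2 values of 12.4 occupy positions 4–5 → each gets rank 5.

1, 6, 5, 3, 2, 5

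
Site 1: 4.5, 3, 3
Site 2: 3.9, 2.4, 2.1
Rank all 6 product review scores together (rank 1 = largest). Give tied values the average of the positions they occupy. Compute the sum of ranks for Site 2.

13

Sorted (descending): 4.5, 3.9, 3, 3, 2.4, 2.1
The 2 values of 3 occupy positions 3–4 → average rank (3+4)/2 = 3.5.
Site 2 values → pooled ranks: 3.9→2, 2.4→5, 2.1→6
Rank sum = 2 + 5 + 6 = 13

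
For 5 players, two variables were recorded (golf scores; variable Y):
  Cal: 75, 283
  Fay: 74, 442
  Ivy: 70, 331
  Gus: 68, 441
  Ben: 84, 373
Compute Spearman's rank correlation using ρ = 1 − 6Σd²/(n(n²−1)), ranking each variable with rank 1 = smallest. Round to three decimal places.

-0.300

Ranks of variable 1: 4, 3, 2, 1, 5
Ranks of variable 2: 1, 5, 2, 4, 3
d = r₁ − r₂: 3, -2, 0, -3, 2
d²: 9, 4, 0, 9, 4; Σd² = 26
ρ = 1 − 6·26/(5·24) = 1 − 156/120 = -0.300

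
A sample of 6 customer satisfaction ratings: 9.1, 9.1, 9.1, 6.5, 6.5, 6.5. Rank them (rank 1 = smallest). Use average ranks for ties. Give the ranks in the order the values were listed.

5, 5, 5, 2, 2, 2

Sorted (ascending): 6.5, 6.5, 6.5, 9.1, 9.1, 9.1
The 3 values of 6.5 occupy positions 1–3 → average rank 2.
The 3 values of 9.1 occupy positions 4–6 → average rank 5.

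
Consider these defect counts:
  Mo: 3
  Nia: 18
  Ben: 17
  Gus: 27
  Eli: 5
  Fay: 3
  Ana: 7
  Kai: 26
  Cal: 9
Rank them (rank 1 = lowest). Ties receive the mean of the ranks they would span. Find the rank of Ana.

4

Sorted (ascending): 3, 3, 5, 7, 9, 17, 18, 26, 27
The 2 values of 3 occupy positions 1–2 → average rank (1+2)/2 = 1.5.
Ana has value 7 → rank 4.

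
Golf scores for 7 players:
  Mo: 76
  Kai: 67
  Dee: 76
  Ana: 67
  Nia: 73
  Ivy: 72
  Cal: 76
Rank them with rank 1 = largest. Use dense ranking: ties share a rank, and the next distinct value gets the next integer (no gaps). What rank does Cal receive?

1

Sorted (descending): 76, 76, 76, 73, 72, 67, 67
The 3 values of 76 share dense rank 1.
The 2 values of 67 share dense rank 4.
Remaining distinct values take the next consecutive integers.
Cal has value 76 → rank 1.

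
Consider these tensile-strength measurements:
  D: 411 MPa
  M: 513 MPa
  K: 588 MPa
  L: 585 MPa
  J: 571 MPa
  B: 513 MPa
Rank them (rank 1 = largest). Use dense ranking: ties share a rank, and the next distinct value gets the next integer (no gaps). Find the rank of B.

Sorted (descending): 588, 585, 571, 513, 513, 411
The 2 values of 513 share dense rank 4.
Remaining distinct values take the next consecutive integers.
B has value 513 MPa → rank 4.

4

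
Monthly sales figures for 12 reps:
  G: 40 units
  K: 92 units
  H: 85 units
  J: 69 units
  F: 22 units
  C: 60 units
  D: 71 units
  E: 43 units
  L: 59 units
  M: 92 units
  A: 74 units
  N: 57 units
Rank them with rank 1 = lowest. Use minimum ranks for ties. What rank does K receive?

Sorted (ascending): 22, 40, 43, 57, 59, 60, 69, 71, 74, 85, 92, 92
The 2 values of 92 occupy positions 11–12 → each gets rank 11.
K has value 92 units → rank 11.

11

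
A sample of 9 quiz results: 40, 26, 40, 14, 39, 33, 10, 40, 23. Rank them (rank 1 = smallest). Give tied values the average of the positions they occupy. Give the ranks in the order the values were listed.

Sorted (ascending): 10, 14, 23, 26, 33, 39, 40, 40, 40
The 3 values of 40 occupy positions 7–9 → average rank 8.

8, 4, 8, 2, 6, 5, 1, 8, 3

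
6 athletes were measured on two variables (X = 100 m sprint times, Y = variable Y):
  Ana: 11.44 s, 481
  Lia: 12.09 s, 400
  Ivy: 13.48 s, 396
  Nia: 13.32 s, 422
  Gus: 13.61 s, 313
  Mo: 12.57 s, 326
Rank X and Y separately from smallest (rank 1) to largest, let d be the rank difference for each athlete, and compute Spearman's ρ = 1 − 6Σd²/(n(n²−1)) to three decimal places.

-0.714

Ranks of variable 1: 1, 2, 5, 4, 6, 3
Ranks of variable 2: 6, 4, 3, 5, 1, 2
d = r₁ − r₂: -5, -2, 2, -1, 5, 1
d²: 25, 4, 4, 1, 25, 1; Σd² = 60
ρ = 1 − 6·60/(6·35) = 1 − 360/210 = -0.714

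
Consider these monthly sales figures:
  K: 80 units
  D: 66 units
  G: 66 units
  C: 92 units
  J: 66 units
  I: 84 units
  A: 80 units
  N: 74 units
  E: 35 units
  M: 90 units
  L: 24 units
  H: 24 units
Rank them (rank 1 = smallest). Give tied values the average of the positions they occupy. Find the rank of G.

Sorted (ascending): 24, 24, 35, 66, 66, 66, 74, 80, 80, 84, 90, 92
The 2 values of 24 occupy positions 1–2 → average rank (1+2)/2 = 1.5.
The 3 values of 66 occupy positions 4–6 → average rank 5.
The 2 values of 80 occupy positions 8–9 → average rank (8+9)/2 = 8.5.
G has value 66 units → rank 5.

5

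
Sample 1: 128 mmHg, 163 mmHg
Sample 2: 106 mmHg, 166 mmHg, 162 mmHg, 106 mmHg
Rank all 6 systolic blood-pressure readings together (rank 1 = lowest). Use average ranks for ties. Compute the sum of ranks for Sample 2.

13

Sorted (ascending): 106, 106, 128, 162, 163, 166
The 2 values of 106 occupy positions 1–2 → average rank (1+2)/2 = 1.5.
Sample 2 values → pooled ranks: 106→1.5, 166→6, 162→4, 106→1.5
Rank sum = 1.5 + 6 + 4 + 1.5 = 13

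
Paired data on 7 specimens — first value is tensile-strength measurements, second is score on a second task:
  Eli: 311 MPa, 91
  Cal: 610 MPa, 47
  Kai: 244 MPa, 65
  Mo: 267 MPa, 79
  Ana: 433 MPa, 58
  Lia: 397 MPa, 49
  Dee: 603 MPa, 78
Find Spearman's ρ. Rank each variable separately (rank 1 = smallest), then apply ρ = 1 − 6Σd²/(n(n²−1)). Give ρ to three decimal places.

Ranks of variable 1: 3, 7, 1, 2, 5, 4, 6
Ranks of variable 2: 7, 1, 4, 6, 3, 2, 5
d = r₁ − r₂: -4, 6, -3, -4, 2, 2, 1
d²: 16, 36, 9, 16, 4, 4, 1; Σd² = 86
ρ = 1 − 6·86/(7·48) = 1 − 516/336 = -0.536

-0.536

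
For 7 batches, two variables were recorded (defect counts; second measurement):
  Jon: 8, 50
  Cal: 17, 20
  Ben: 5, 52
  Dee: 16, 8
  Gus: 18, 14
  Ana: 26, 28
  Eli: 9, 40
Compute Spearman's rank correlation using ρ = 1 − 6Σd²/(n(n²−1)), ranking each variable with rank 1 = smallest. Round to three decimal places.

Ranks of variable 1: 2, 5, 1, 4, 6, 7, 3
Ranks of variable 2: 6, 3, 7, 1, 2, 4, 5
d = r₁ − r₂: -4, 2, -6, 3, 4, 3, -2
d²: 16, 4, 36, 9, 16, 9, 4; Σd² = 94
ρ = 1 − 6·94/(7·48) = 1 − 564/336 = -0.679

-0.679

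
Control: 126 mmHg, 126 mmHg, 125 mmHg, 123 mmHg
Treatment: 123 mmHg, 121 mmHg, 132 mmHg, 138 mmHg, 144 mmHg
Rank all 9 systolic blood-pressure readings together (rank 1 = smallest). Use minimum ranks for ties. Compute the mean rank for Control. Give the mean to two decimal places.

4.00

Sorted (ascending): 121, 123, 123, 125, 126, 126, 132, 138, 144
The 2 values of 123 occupy positions 2–3 → each gets rank 2.
The 2 values of 126 occupy positions 5–6 → each gets rank 5.
Control values → pooled ranks: 126→5, 126→5, 125→4, 123→2
Mean rank = (5 + 5 + 4 + 2) / 4 = 4.00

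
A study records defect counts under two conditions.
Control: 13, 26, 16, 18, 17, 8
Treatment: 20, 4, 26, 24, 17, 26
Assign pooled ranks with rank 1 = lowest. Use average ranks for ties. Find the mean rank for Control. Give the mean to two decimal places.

Sorted (ascending): 4, 8, 13, 16, 17, 17, 18, 20, 24, 26, 26, 26
The 2 values of 17 occupy positions 5–6 → average rank (5+6)/2 = 5.5.
The 3 values of 26 occupy positions 10–12 → average rank 11.
Control values → pooled ranks: 13→3, 26→11, 16→4, 18→7, 17→5.5, 8→2
Mean rank = (3 + 11 + 4 + 7 + 5.5 + 2) / 6 = 5.42

5.42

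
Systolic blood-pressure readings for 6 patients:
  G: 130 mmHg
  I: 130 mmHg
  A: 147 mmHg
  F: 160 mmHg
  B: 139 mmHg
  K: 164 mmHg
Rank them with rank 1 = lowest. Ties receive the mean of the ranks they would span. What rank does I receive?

1.5

Sorted (ascending): 130, 130, 139, 147, 160, 164
The 2 values of 130 occupy positions 1–2 → average rank (1+2)/2 = 1.5.
I has value 130 mmHg → rank 1.5.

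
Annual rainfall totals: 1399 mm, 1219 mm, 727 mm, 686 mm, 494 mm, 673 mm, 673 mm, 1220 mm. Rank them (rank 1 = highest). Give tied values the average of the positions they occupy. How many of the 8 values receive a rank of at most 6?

5

Sorted (descending): 1399, 1220, 1219, 727, 686, 673, 673, 494
The 2 values of 673 occupy positions 6–7 → average rank (6+7)/2 = 6.5.
Ranks ≤ 6: {1, 2, 3, 4, 5} → 5 values.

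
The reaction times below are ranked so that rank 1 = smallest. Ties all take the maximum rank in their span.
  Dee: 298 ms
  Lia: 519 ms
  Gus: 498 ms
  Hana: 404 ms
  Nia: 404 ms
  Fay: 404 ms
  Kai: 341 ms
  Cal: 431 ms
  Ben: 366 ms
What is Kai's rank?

2

Sorted (ascending): 298, 341, 366, 404, 404, 404, 431, 498, 519
The 3 values of 404 occupy positions 4–6 → each gets rank 6.
Kai has value 341 ms → rank 2.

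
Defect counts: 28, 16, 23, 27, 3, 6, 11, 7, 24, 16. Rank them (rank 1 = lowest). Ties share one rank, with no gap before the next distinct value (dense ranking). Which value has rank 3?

Sorted (ascending): 3, 6, 7, 11, 16, 16, 23, 24, 27, 28
The 2 values of 16 share dense rank 5.
Remaining distinct values take the next consecutive integers.
Rank 3 → value 7.

7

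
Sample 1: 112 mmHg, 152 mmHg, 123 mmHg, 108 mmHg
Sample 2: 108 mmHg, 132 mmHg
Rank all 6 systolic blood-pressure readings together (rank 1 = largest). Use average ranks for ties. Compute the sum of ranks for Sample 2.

7.5

Sorted (descending): 152, 132, 123, 112, 108, 108
The 2 values of 108 occupy positions 5–6 → average rank (5+6)/2 = 5.5.
Sample 2 values → pooled ranks: 108→5.5, 132→2
Rank sum = 5.5 + 2 = 7.5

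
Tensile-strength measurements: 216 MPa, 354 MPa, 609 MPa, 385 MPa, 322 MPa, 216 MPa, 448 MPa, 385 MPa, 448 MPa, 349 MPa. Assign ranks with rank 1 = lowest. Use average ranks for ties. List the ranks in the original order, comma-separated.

Sorted (ascending): 216, 216, 322, 349, 354, 385, 385, 448, 448, 609
The 2 values of 216 occupy positions 1–2 → average rank (1+2)/2 = 1.5.
The 2 values of 385 occupy positions 6–7 → average rank (6+7)/2 = 6.5.
The 2 values of 448 occupy positions 8–9 → average rank (8+9)/2 = 8.5.

1.5, 5, 10, 6.5, 3, 1.5, 8.5, 6.5, 8.5, 4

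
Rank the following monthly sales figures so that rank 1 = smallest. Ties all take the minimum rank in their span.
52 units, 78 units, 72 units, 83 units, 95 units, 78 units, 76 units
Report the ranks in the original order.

Sorted (ascending): 52, 72, 76, 78, 78, 83, 95
The 2 values of 78 occupy positions 4–5 → each gets rank 4.

1, 4, 2, 6, 7, 4, 3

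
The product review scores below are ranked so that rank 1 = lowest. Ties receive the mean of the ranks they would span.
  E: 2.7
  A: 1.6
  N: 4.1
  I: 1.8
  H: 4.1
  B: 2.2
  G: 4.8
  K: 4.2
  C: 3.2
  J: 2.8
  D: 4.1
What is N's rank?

Sorted (ascending): 1.6, 1.8, 2.2, 2.7, 2.8, 3.2, 4.1, 4.1, 4.1, 4.2, 4.8
The 3 values of 4.1 occupy positions 7–9 → average rank 8.
N has value 4.1 → rank 8.

8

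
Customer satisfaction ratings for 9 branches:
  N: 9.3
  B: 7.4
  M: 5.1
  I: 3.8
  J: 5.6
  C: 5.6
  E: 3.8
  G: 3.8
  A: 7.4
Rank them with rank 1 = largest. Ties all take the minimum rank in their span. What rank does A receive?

Sorted (descending): 9.3, 7.4, 7.4, 5.6, 5.6, 5.1, 3.8, 3.8, 3.8
The 2 values of 7.4 occupy positions 2–3 → each gets rank 2.
The 2 values of 5.6 occupy positions 4–5 → each gets rank 4.
The 3 values of 3.8 occupy positions 7–9 → each gets rank 7.
A has value 7.4 → rank 2.

2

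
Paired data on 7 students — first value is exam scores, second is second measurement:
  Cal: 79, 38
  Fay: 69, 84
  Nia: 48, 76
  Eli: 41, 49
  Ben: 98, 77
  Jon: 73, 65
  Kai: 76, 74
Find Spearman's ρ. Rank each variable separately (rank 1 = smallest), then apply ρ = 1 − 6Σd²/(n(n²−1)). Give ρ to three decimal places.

Ranks of variable 1: 6, 3, 2, 1, 7, 4, 5
Ranks of variable 2: 1, 7, 5, 2, 6, 3, 4
d = r₁ − r₂: 5, -4, -3, -1, 1, 1, 1
d²: 25, 16, 9, 1, 1, 1, 1; Σd² = 54
ρ = 1 − 6·54/(7·48) = 1 − 324/336 = 0.036

0.036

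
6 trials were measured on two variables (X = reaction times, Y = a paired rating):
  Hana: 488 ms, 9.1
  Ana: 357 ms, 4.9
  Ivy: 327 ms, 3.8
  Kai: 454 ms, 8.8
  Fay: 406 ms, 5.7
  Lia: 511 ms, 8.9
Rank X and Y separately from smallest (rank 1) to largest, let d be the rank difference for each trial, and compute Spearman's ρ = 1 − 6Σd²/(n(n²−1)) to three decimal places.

Ranks of variable 1: 5, 2, 1, 4, 3, 6
Ranks of variable 2: 6, 2, 1, 4, 3, 5
d = r₁ − r₂: -1, 0, 0, 0, 0, 1
d²: 1, 0, 0, 0, 0, 1; Σd² = 2
ρ = 1 − 6·2/(6·35) = 1 − 12/210 = 0.943

0.943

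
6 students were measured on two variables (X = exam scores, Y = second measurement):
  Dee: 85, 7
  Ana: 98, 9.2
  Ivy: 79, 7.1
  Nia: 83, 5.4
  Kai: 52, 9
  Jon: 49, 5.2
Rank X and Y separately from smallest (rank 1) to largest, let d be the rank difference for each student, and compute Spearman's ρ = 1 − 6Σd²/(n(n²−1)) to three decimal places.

0.486

Ranks of variable 1: 5, 6, 3, 4, 2, 1
Ranks of variable 2: 3, 6, 4, 2, 5, 1
d = r₁ − r₂: 2, 0, -1, 2, -3, 0
d²: 4, 0, 1, 4, 9, 0; Σd² = 18
ρ = 1 − 6·18/(6·35) = 1 − 108/210 = 0.486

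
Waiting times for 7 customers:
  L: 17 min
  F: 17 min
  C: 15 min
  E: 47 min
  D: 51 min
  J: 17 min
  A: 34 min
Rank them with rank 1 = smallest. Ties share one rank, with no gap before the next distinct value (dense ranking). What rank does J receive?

Sorted (ascending): 15, 17, 17, 17, 34, 47, 51
The 3 values of 17 share dense rank 2.
Remaining distinct values take the next consecutive integers.
J has value 17 min → rank 2.

2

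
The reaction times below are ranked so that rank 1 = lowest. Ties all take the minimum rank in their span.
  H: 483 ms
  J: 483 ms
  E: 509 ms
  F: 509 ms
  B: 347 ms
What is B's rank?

1

Sorted (ascending): 347, 483, 483, 509, 509
The 2 values of 483 occupy positions 2–3 → each gets rank 2.
The 2 values of 509 occupy positions 4–5 → each gets rank 4.
B has value 347 ms → rank 1.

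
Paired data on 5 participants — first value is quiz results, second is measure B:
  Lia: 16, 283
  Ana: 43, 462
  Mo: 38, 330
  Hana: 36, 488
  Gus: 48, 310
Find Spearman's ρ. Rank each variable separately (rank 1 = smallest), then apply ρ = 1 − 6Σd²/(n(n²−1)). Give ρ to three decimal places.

0.100

Ranks of variable 1: 1, 4, 3, 2, 5
Ranks of variable 2: 1, 4, 3, 5, 2
d = r₁ − r₂: 0, 0, 0, -3, 3
d²: 0, 0, 0, 9, 9; Σd² = 18
ρ = 1 − 6·18/(5·24) = 1 − 108/120 = 0.100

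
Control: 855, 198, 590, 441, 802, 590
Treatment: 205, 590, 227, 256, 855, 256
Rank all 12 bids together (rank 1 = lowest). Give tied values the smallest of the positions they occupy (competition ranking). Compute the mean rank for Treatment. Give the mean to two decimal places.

5.17

Sorted (ascending): 198, 205, 227, 256, 256, 441, 590, 590, 590, 802, 855, 855
The 2 values of 256 occupy positions 4–5 → each gets rank 4.
The 3 values of 590 occupy positions 7–9 → each gets rank 7.
The 2 values of 855 occupy positions 11–12 → each gets rank 11.
Treatment values → pooled ranks: 205→2, 590→7, 227→3, 256→4, 855→11, 256→4
Mean rank = (2 + 7 + 3 + 4 + 11 + 4) / 6 = 5.17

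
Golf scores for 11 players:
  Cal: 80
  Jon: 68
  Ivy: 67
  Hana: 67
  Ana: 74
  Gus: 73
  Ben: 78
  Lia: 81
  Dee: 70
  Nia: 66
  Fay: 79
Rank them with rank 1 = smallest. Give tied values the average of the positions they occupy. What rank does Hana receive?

Sorted (ascending): 66, 67, 67, 68, 70, 73, 74, 78, 79, 80, 81
The 2 values of 67 occupy positions 2–3 → average rank (2+3)/2 = 2.5.
Hana has value 67 → rank 2.5.

2.5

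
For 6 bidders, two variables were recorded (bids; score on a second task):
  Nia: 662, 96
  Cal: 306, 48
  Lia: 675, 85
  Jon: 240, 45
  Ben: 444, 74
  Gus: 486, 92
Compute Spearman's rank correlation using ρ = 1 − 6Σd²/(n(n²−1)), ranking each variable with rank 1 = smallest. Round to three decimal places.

Ranks of variable 1: 5, 2, 6, 1, 3, 4
Ranks of variable 2: 6, 2, 4, 1, 3, 5
d = r₁ − r₂: -1, 0, 2, 0, 0, -1
d²: 1, 0, 4, 0, 0, 1; Σd² = 6
ρ = 1 − 6·6/(6·35) = 1 − 36/210 = 0.829

0.829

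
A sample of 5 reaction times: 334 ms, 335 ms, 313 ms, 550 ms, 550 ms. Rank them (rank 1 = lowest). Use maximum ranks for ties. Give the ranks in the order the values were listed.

2, 3, 1, 5, 5

Sorted (ascending): 313, 334, 335, 550, 550
The 2 values of 550 occupy positions 4–5 → each gets rank 5.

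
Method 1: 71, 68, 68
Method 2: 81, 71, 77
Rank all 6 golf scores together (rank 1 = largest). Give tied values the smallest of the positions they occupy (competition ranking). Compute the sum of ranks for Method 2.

Sorted (descending): 81, 77, 71, 71, 68, 68
The 2 values of 71 occupy positions 3–4 → each gets rank 3.
The 2 values of 68 occupy positions 5–6 → each gets rank 5.
Method 2 values → pooled ranks: 81→1, 71→3, 77→2
Rank sum = 1 + 3 + 2 = 6

6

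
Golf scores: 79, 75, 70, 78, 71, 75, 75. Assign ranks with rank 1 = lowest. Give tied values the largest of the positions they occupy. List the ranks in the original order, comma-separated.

Sorted (ascending): 70, 71, 75, 75, 75, 78, 79
The 3 values of 75 occupy positions 3–5 → each gets rank 5.

7, 5, 1, 6, 2, 5, 5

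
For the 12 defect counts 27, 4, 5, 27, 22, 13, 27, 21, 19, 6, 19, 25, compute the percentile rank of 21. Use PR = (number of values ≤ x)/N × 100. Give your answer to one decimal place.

N = 12.
Strictly below 21: 6. Equal to 21: 1.
PR = 7/12 × 100 = 58.3

58.3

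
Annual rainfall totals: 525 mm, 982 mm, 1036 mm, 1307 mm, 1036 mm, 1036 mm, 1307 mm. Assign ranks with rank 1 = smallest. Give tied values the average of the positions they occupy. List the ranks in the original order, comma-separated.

1, 2, 4, 6.5, 4, 4, 6.5

Sorted (ascending): 525, 982, 1036, 1036, 1036, 1307, 1307
The 3 values of 1036 occupy positions 3–5 → average rank 4.
The 2 values of 1307 occupy positions 6–7 → average rank (6+7)/2 = 6.5.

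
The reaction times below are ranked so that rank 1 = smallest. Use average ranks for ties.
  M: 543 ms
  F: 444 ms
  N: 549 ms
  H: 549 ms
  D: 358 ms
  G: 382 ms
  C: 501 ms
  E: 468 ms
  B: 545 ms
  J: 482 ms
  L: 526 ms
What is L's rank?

7

Sorted (ascending): 358, 382, 444, 468, 482, 501, 526, 543, 545, 549, 549
The 2 values of 549 occupy positions 10–11 → average rank (10+11)/2 = 10.5.
L has value 526 ms → rank 7.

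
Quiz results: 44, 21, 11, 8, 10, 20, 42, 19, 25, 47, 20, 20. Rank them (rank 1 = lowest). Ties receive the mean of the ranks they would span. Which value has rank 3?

11

Sorted (ascending): 8, 10, 11, 19, 20, 20, 20, 21, 25, 42, 44, 47
The 3 values of 20 occupy positions 5–7 → average rank 6.
Rank 3 → value 11.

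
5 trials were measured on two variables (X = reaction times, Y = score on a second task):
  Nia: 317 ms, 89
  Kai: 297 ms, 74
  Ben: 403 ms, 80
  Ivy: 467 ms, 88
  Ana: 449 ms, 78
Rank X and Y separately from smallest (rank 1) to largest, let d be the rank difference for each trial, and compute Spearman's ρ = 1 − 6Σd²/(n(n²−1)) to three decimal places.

0.300

Ranks of variable 1: 2, 1, 3, 5, 4
Ranks of variable 2: 5, 1, 3, 4, 2
d = r₁ − r₂: -3, 0, 0, 1, 2
d²: 9, 0, 0, 1, 4; Σd² = 14
ρ = 1 − 6·14/(5·24) = 1 − 84/120 = 0.300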